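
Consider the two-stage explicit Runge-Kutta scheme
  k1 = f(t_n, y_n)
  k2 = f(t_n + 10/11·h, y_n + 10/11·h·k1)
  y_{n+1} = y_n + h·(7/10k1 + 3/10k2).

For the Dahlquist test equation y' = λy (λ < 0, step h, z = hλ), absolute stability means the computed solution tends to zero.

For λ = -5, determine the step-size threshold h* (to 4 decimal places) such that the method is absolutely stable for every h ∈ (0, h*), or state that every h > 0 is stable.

(-3.6667,0); λ=-5 ⇒ h* = (11/3)/5 = 0.7333.

Set f=λy, z=hλ:
  k1=λy_n ⇒ h·k1=z·y_n;  k2=λ(1+10/11z)y_n ⇒ h·k2=z(1+10/11z)y_n
  y_{n+1}/y_n = 1 + 7/10z + 3/10z(1+10/11z) = 1 + z + 3/11z²
  Hence R(z) = 1 + z + 3/11z².

Solve |R(x)|<1 on ℝ⁻.
x=-0.44: |R|=0.6128
R=1: x+3/11x²=0 ⇒ x=−11/3=-3.6667; min R=1−1/(4·3/11)=0.0833>−1
Confirm numerically:
  x=-3.093: |R|=0.51609 <1
  x=-2.840: |R|=0.35971 <1
  x=-2.579: |R|=0.23497 <1
  x=-1.627: |R|=0.09494 <1
  x=-4.255: |R|=1.68273 >1
  x=-4.224: |R|=1.64205 >1
  x=-3.688: |R|=1.02146 >1
Stable set (-3.6667, 0).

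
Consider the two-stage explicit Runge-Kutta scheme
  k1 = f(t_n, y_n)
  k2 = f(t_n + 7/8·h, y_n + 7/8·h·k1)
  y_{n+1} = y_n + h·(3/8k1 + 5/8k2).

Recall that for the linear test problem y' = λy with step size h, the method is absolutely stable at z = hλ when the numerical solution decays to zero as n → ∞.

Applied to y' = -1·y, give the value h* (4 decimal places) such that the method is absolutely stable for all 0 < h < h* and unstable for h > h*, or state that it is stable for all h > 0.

Test eqn y'=λy, z=hλ:
  k1=λy_n ⇒ h·k1=z·y_n;  k2=λ(1+7/8z)y_n ⇒ h·k2=z(1+7/8z)y_n
  y_{n+1}/y_n = 1 + 3/8z + 5/8z(1+7/8z) = 1 + z + 35/64z²
  Hence R(z) = 1 + z + 35/64z².

Find x<0 with |R(x)|<1.
x=-1.57: |R|=0.7780
R=1: x+35/64x²=0 ⇒ x=−64/35=-1.8286; min R=1−1/(4·35/64)=0.5429>−1
Confirm numerically:
  x=-1.727: |R|=0.90407 <1
  x=-1.205: |R|=0.58908 <1
  x=-1.055: |R|=0.55369 <1
  x=-2.250: |R|=1.51855 >1
  x=-2.087: |R|=1.29495 >1
  x=-1.914: |R|=1.08942 >1
Stable set (-1.8286, 0).

(-1.8286,0); λ=-1 ⇒ h* = (64/35)/1 = 1.8286.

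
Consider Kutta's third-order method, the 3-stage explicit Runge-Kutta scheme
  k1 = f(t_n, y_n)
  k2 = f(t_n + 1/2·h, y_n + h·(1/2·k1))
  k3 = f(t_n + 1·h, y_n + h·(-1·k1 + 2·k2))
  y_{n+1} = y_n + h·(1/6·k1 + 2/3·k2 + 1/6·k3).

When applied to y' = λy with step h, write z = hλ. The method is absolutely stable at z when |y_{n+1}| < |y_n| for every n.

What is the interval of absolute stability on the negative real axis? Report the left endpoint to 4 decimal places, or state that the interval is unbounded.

z∈(-2.5127,0).

Set f=λy, z=hλ:
  order 3, 3-stage ⇒ R(z)=1+z+z^2/2+z^3/6
  (e.g. R(-0.63)=0.52678, |R|=0.52678)

Boundary: |R(x)|=1, x<0.
x=-0.63: |R|=0.5268
|R(-1.16)|=0.2527 |R(-1.11)|=0.2781 |R(-1.08)|=0.2932
Bisect:
  x_lo=-3.1183 |R|=2.3099  x_hi=-0.3543 |R|=0.7010
  mid=-1.73629 |R|=0.10134 →hi
  mid=-2.42728 |R|=0.86490 →hi
  mid=-2.77278 |R|=1.48161 →lo
  mid=-2.60003 |R|=1.14938 →lo
  mid=-2.51366 |R|=1.00150 →lo
  mid=-2.47047 |R|=0.93183 →hi
  mid=-2.49206 |R|=0.96631 →hi
  mid=-2.50286 |R|=0.98382 →hi
  ...
  [-2.51281,-2.51264] ⇒ x*=-2.5127
Interval (-2.5127, 0).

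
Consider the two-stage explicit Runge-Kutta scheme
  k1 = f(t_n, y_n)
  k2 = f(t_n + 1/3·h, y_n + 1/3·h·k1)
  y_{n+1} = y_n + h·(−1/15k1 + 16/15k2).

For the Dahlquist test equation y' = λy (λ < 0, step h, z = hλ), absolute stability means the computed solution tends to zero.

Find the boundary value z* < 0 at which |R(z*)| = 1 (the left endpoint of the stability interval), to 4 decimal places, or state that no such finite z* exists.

z* = -2.8125.

Test eqn y'=λy, z=hλ:
  k1=λy_n ⇒ h·k1=z·y_n;  k2=λ(1+1/3z)y_n ⇒ h·k2=z(1+1/3z)y_n
  y_{n+1}/y_n = 1 − 1/15z + 16/15z(1+1/3z) = 1 + z + 16/45z²
  ⇒ R(z) = 1 + z + 16/45z².

Find x<0 with |R(x)|<1.
x=-1.01: |R|=0.3527
R=1: x+16/45x²=0 ⇒ x=−45/16=-2.8125; min R=1−1/(4·16/45)=0.2969>−1
Confirm numerically:
  x=-2.140: |R|=0.48830 <1
  x=-1.970: |R|=0.40988 <1
  x=-1.306: |R|=0.30045 <1
  x=-3.411: |R|=1.72586 >1
  x=-3.053: |R|=1.26107 >1
Stable set (-2.8125, 0).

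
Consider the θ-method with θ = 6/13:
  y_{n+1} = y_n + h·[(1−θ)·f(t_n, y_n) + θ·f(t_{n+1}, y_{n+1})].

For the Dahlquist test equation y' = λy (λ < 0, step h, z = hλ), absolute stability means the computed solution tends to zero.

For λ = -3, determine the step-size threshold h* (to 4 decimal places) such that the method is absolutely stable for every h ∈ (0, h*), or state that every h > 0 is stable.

On y'=λy, z=hλ:
  y_{n+1} = y_n + z·[7/13·y_n + 6/13·y_{n+1}] ⇒ (1 − 6/13z)y_{n+1} = (1 + 7/13z)y_n
  so R(z) = (1 + 7/13z)/(1 − 6/13z).

Boundary: |R(x)|=1, x<0.
x=-0.68: |R|=0.4824
R=−1: 1+7/13x = −1+6/13x ⇒ -1/13x=2 ⇒ x=2/(-1/13)=-26.0000
Confirm numerically:
  x=-24.615: |R|=0.99138 <1
  x=-12.879: |R|=0.85465 <1
  x=-11.980: |R|=0.83483 <1
  x=-11.421: |R|=0.82117 <1
  x=-26.158: |R|=1.00093 >1
  x=-26.138: |R|=1.00081 >1
So |R|<1 on (-26.0000, 0).

(-26.0000,0); λ=-3 ⇒ h* = (26)/3 = 8.6667.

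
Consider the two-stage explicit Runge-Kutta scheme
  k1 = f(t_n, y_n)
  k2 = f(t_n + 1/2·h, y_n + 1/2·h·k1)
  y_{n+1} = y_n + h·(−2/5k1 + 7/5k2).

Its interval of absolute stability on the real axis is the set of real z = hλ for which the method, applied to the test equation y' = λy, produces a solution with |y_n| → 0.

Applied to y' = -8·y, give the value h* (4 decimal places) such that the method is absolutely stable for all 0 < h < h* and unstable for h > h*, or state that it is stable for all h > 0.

(-1.4286,0); λ=-8 ⇒ h* = (10/7)/8 = 0.1786.

Set f=λy, z=hλ:
  k1=λy_n ⇒ h·k1=z·y_n;  k2=λ(1+1/2z)y_n ⇒ h·k2=z(1+1/2z)y_n
  y_{n+1}/y_n = 1 − 2/5z + 7/5z(1+1/2z) = 1 + z + 7/10z²
  R(z) = 1 + z + 7/10z².

Solve |R(x)|<1 on ℝ⁻.
x=-1.18: |R|=0.7947
R=1: x+7/10x²=0 ⇒ x=−10/7=-1.4286; min R=1−1/(4·7/10)=0.6429>−1
Confirm numerically:
  x=-1.319: |R|=0.89883 <1
  x=-1.094: |R|=0.74379 <1
  x=-0.981: |R|=0.69265 <1
  x=-0.820: |R|=0.65068 <1
  x=-1.817: |R|=1.49404 >1
  x=-1.454: |R|=1.02588 >1
Stable set (-1.4286, 0).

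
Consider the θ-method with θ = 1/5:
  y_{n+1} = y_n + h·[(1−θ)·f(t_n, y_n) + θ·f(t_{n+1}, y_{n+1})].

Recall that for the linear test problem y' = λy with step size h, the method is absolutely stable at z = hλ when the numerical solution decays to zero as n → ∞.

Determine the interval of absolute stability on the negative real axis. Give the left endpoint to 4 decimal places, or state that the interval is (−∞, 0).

On y'=λy, z=hλ:
  y_{n+1} = y_n + z·[4/5·y_n + 1/5·y_{n+1}] ⇒ (1 − 1/5z)y_{n+1} = (1 + 4/5z)y_n
  so R(z) = (1 + 4/5z)/(1 − 1/5z).

Boundary: |R(x)|=1, x<0.
x=-1.37: |R|=0.0754
R=−1: 1+4/5x = −1+1/5x ⇒ -3/5x=2 ⇒ x=2/(-3/5)=-3.3333
Confirm numerically:
  x=-3.057: |R|=0.89711 <1
  x=-2.786: |R|=0.78911 <1
  x=-2.216: |R|=0.53548 <1
  x=-3.842: |R|=1.17259 >1
  x=-3.472: |R|=1.04910 >1
Interval (-3.3333, 0).

(-3.3333, 0).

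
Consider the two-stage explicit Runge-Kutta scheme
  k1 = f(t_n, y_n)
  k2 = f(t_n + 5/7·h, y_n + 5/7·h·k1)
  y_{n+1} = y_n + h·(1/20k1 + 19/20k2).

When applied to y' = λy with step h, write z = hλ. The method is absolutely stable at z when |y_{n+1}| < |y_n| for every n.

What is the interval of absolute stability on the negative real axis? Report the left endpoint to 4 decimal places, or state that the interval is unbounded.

With y'=λy (z=hλ):
  k1=λy_n ⇒ h·k1=z·y_n;  k2=λ(1+5/7z)y_n ⇒ h·k2=z(1+5/7z)y_n
  y_{n+1}/y_n = 1 + 1/20z + 19/20z(1+5/7z) = 1 + z + 19/28z²
  Hence R(z) = 1 + z + 19/28z².

Boundary: |R(x)|=1, x<0.
x=-0.34: |R|=0.7384
R=1: x+19/28x²=0 ⇒ x=−28/19=-1.4737; min R=1−1/(4·19/28)=0.6316>−1
Confirm numerically:
  x=-1.388: |R|=0.91930 <1
  x=-1.259: |R|=0.81659 <1
  x=-1.234: |R|=0.79930 <1
  x=-1.821: |R|=1.42917 >1
  x=-1.756: |R|=1.33640 >1
  x=-1.688: |R|=1.24548 >1
Stable set (-1.4737, 0).

z∈(-1.4737,0).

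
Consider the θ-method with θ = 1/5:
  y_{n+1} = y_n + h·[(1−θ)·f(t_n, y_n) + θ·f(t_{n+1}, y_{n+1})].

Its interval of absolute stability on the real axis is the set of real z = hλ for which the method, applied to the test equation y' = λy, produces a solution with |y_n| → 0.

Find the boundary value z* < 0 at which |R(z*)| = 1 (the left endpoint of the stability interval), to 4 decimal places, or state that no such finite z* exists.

Test eqn y'=λy, z=hλ:
  y_{n+1} = y_n + z·[4/5·y_n + 1/5·y_{n+1}] ⇒ (1 − 1/5z)y_{n+1} = (1 + 4/5z)y_n
  R(z) = (1 + 4/5z)/(1 − 1/5z).

Need |R(x)|<1, x<0.
x=-1.01: |R|=0.1597
R=−1: 1+4/5x = −1+1/5x ⇒ -3/5x=2 ⇒ x=2/(-3/5)=-3.3333
Confirm numerically:
  x=-3.219: |R|=0.95827 <1
  x=-2.745: |R|=0.77211 <1
  x=-2.385: |R|=0.61476 <1
  x=-1.366: |R|=0.07289 <1
  x=-3.709: |R|=1.12941 >1
  x=-3.502: |R|=1.05952 >1
So |R|<1 on (-3.3333, 0).

left endpoint -3.3333.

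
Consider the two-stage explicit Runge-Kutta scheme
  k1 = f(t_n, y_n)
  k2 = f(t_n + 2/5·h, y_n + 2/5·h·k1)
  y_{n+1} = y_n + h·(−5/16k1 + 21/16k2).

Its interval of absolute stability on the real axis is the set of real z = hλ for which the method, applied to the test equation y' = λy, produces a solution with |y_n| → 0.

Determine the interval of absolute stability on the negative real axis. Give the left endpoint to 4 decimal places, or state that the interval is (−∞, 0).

Set f=λy, z=hλ:
  k1=λy_n ⇒ h·k1=z·y_n;  k2=λ(1+2/5z)y_n ⇒ h·k2=z(1+2/5z)y_n
  y_{n+1}/y_n = 1 − 5/16z + 21/16z(1+2/5z) = 1 + z + 21/40z²
  so R(z) = 1 + z + 21/40z².

Need |R(x)|<1, x<0.
x=-1.04: |R|=0.5278
R=1: x+21/40x²=0 ⇒ x=−40/21=-1.9048; min R=1−1/(4·21/40)=0.5238>−1
Confirm numerically:
  x=-1.703: |R|=0.81961 <1
  x=-1.624: |R|=0.76062 <1
  x=-1.380: |R|=0.61981 <1
  x=-1.159: |R|=0.54622 <1
  x=-2.385: |R|=1.60132 >1
  x=-2.073: |R|=1.18310 >1
  x=-1.952: |R|=1.04841 >1
So |R|<1 on (-1.9048, 0).

(-1.9048, 0).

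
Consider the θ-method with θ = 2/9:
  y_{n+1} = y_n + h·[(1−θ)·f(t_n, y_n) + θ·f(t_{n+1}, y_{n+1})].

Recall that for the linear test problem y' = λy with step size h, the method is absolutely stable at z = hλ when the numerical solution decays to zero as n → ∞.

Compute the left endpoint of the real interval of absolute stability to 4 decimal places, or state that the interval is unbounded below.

Test eqn y'=λy, z=hλ:
  y_{n+1} = y_n + z·[7/9·y_n + 2/9·y_{n+1}] ⇒ (1 − 2/9z)y_{n+1} = (1 + 7/9z)y_n
  R(z) = (1 + 7/9z)/(1 − 2/9z).

Find x<0 with |R(x)|<1.
x=-0.47: |R|=0.5744
R=−1: 1+7/9x = −1+2/9x ⇒ -5/9x=2 ⇒ x=2/(-5/9)=-3.6000
Confirm numerically:
  x=-3.419: |R|=0.94286 <1
  x=-3.021: |R|=0.80754 <1
  x=-1.863: |R|=0.31754 <1
  x=-1.808: |R|=0.28979 <1
  x=-4.066: |R|=1.13600 >1
  x=-4.036: |R|=1.12769 >1
Interval (-3.6000, 0).

z* = -3.6000.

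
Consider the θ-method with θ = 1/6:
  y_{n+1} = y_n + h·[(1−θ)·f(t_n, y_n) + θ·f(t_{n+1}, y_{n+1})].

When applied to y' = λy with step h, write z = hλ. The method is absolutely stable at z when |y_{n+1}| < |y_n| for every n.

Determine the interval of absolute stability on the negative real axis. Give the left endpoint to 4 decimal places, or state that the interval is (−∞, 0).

On y'=λy, z=hλ:
  y_{n+1} = y_n + z·[5/6·y_n + 1/6·y_{n+1}] ⇒ (1 − 1/6z)y_{n+1} = (1 + 5/6z)y_n
  Hence R(z) = (1 + 5/6z)/(1 − 1/6z).

Solve |R(x)|<1 on ℝ⁻.
x=-0.85: |R|=0.2555
R=−1: 1+5/6x = −1+1/6x ⇒ -2/3x=2 ⇒ x=2/(-2/3)=-3.0000
Confirm numerically:
  x=-2.610: |R|=0.81882 <1
  x=-2.437: |R|=0.73308 <1
  x=-2.288: |R|=0.65637 <1
  x=-1.646: |R|=0.29166 <1
  x=-3.128: |R|=1.05609 >1
  x=-3.048: |R|=1.02122 >1
Stable set (-3.0000, 0).

(-3.0000, 0).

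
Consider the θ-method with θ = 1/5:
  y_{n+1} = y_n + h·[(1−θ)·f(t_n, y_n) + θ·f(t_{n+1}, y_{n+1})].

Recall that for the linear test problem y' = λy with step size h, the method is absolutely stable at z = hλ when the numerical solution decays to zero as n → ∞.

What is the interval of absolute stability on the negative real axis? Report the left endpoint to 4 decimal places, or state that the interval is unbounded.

Set f=λy, z=hλ:
  y_{n+1} = y_n + z·[4/5·y_n + 1/5·y_{n+1}] ⇒ (1 − 1/5z)y_{n+1} = (1 + 4/5z)y_n
  R(z) = (1 + 4/5z)/(1 − 1/5z).

Find x<0 with |R(x)|<1.
x=-0.84: |R|=0.2808
R=−1: 1+4/5x = −1+1/5x ⇒ -3/5x=2 ⇒ x=2/(-3/5)=-3.3333
Confirm numerically:
  x=-2.691: |R|=0.74945 <1
  x=-2.559: |R|=0.69268 <1
  x=-2.543: |R|=0.68567 <1
  x=-1.745: |R|=0.29355 <1
  x=-3.775: |R|=1.15100 >1
  x=-3.614: |R|=1.09775 >1
  x=-3.490: |R|=1.05536 >1
Stable set (-3.3333, 0).

(-3.3333, 0).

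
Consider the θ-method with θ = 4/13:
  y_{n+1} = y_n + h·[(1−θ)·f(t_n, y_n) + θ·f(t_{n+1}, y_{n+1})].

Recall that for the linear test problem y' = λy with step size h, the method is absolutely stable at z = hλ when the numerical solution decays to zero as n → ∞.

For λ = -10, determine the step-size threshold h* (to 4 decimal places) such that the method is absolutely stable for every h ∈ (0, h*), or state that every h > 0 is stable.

(-5.2000,0); λ=-10 ⇒ h* = (26/5)/10 = 0.5200.

With y'=λy (z=hλ):
  y_{n+1} = y_n + z·[9/13·y_n + 4/13·y_{n+1}] ⇒ (1 − 4/13z)y_{n+1} = (1 + 9/13z)y_n
  ⇒ R(z) = (1 + 9/13z)/(1 − 4/13z).

Find x<0 with |R(x)|<1.
x=-0.94: |R|=0.2709
R=−1: 1+9/13x = −1+4/13x ⇒ -5/13x=2 ⇒ x=2/(-5/13)=-5.2000
Confirm numerically:
  x=-4.530: |R|=0.89235 <1
  x=-4.227: |R|=0.83733 <1
  x=-3.145: |R|=0.59832 <1
  x=-2.973: |R|=0.55267 <1
  x=-5.550: |R|=1.04972 >1
  x=-5.445: |R|=1.03522 >1
Stable set (-5.2000, 0).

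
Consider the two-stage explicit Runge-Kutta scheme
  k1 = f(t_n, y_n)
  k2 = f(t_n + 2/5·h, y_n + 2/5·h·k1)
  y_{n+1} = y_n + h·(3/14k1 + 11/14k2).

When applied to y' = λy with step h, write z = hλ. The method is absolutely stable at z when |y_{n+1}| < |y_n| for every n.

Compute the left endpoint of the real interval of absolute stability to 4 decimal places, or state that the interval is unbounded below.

z* = -3.1818.

On y'=λy, z=hλ:
  k1=λy_n ⇒ h·k1=z·y_n;  k2=λ(1+2/5z)y_n ⇒ h·k2=z(1+2/5z)y_n
  y_{n+1}/y_n = 1 + 3/14z + 11/14z(1+2/5z) = 1 + z + 11/35z²
  Hence R(z) = 1 + z + 11/35z².

Solve |R(x)|<1 on ℝ⁻.
x=-1.64: |R|=0.2053
R=1: x+11/35x²=0 ⇒ x=−35/11=-3.1818; min R=1−1/(4·11/35)=0.2045>−1
Confirm numerically:
  x=-2.646: |R|=0.55441 <1
  x=-2.147: |R|=0.30173 <1
  x=-1.930: |R|=0.24068 <1
  x=-3.549: |R|=1.40955 >1
  x=-3.326: |R|=1.15072 >1
Interval (-3.1818, 0).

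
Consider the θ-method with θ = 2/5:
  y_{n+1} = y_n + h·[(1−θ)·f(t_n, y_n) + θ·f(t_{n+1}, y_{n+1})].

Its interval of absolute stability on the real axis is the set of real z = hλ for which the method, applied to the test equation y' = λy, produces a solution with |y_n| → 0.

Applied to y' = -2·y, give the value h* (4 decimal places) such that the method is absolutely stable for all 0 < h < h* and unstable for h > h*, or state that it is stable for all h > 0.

(-10.0000,0); λ=-2 ⇒ h* = (10)/2 = 5.0000.

With y'=λy (z=hλ):
  y_{n+1} = y_n + z·[3/5·y_n + 2/5·y_{n+1}] ⇒ (1 − 2/5z)y_{n+1} = (1 + 3/5z)y_n
  ⇒ R(z) = (1 + 3/5z)/(1 − 2/5z).

Find x<0 with |R(x)|<1.
x=-0.92: |R|=0.3275
R=−1: 1+3/5x = −1+2/5x ⇒ -1/5x=2 ⇒ x=2/(-1/5)=-10.0000
Confirm numerically:
  x=-9.591: |R|=0.98309 <1
  x=-7.663: |R|=0.88502 <1
  x=-6.107: |R|=0.77385 <1
  x=-4.069: |R|=0.54856 <1
  x=-10.522: |R|=1.02004 >1
  x=-10.368: |R|=1.01430 >1
  x=-10.049: |R|=1.00195 >1
Stable set (-10.0000, 0).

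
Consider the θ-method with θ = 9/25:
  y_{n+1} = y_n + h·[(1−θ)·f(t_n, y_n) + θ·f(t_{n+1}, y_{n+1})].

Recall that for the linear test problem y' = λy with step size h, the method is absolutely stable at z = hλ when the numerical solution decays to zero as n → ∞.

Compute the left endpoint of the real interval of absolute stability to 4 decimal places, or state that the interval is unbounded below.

z* = -7.1429.

Test eqn y'=λy, z=hλ:
  y_{n+1} = y_n + z·[16/25·y_n + 9/25·y_{n+1}] ⇒ (1 − 9/25z)y_{n+1} = (1 + 16/25z)y_n
  R(z) = (1 + 16/25z)/(1 − 9/25z).

Need |R(x)|<1, x<0.
x=-1.17: |R|=0.1768
R=−1: 1+16/25x = −1+9/25x ⇒ -7/25x=2 ⇒ x=2/(-7/25)=-7.1429
Confirm numerically:
  x=-5.367: |R|=0.83042 <1
  x=-5.164: |R|=0.80620 <1
  x=-4.591: |R|=0.73065 <1
  x=-7.518: |R|=1.02834 >1
  x=-7.471: |R|=1.02490 >1
  x=-7.377: |R|=1.01793 >1
Stable set (-7.1429, 0).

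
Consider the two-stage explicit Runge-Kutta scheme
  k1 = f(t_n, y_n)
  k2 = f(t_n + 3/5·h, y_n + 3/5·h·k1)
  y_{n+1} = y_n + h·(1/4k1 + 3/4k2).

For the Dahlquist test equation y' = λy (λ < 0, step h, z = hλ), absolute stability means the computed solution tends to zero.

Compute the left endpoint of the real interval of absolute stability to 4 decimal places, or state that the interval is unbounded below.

z* = -2.2222.

On y'=λy, z=hλ:
  k1=λy_n ⇒ h·k1=z·y_n;  k2=λ(1+3/5z)y_n ⇒ h·k2=z(1+3/5z)y_n
  y_{n+1}/y_n = 1 + 1/4z + 3/4z(1+3/5z) = 1 + z + 9/20z²
  R(z) = 1 + z + 9/20z².

Need |R(x)|<1, x<0.
x=-1.75: |R|=0.6281
R=1: x+9/20x²=0 ⇒ x=−20/9=-2.2222; min R=1−1/(4·9/20)=0.4444>−1
Confirm numerically:
  x=-2.171: |R|=0.94996 <1
  x=-2.025: |R|=0.82028 <1
  x=-1.687: |R|=0.59369 <1
  x=-0.958: |R|=0.45499 <1
  x=-2.621: |R|=1.47034 >1
  x=-2.534: |R|=1.35552 >1
  x=-2.330: |R|=1.11301 >1
Stable set (-2.2222, 0).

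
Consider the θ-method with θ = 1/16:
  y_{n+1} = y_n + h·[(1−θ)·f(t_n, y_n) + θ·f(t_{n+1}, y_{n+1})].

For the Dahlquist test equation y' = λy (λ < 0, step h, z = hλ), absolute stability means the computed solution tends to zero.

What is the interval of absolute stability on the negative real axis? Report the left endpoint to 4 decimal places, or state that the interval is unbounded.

With y'=λy (z=hλ):
  y_{n+1} = y_n + z·[15/16·y_n + 1/16·y_{n+1}] ⇒ (1 − 1/16z)y_{n+1} = (1 + 15/16z)y_n
  Hence R(z) = (1 + 15/16z)/(1 − 1/16z).

Need |R(x)|<1, x<0.
x=-0.84: |R|=0.2019
R=−1: 1+15/16x = −1+1/16x ⇒ -7/8x=2 ⇒ x=2/(-7/8)=-2.2857
Confirm numerically:
  x=-1.842: |R|=0.65183 <1
  x=-1.490: |R|=0.36306 <1
  x=-1.476: |R|=0.35134 <1
  x=-2.721: |R|=1.32552 >1
  x=-2.558: |R|=1.20541 >1
So |R|<1 on (-2.2857, 0).

z∈(-2.2857,0).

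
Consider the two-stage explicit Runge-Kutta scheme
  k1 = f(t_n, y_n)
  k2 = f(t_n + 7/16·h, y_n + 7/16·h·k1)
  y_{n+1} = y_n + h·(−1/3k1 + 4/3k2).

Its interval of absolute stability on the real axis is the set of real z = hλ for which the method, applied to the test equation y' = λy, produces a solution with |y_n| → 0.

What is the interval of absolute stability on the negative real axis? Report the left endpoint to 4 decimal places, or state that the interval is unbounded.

Set f=λy, z=hλ:
  k1=λy_n ⇒ h·k1=z·y_n;  k2=λ(1+7/16z)y_n ⇒ h·k2=z(1+7/16z)y_n
  y_{n+1}/y_n = 1 − 1/3z + 4/3z(1+7/16z) = 1 + z + 7/12z²
  so R(z) = 1 + z + 7/12z².

Need |R(x)|<1, x<0.
x=-1.71: |R|=0.9957
R=1: x+7/12x²=0 ⇒ x=−12/7=-1.7143; min R=1−1/(4·7/12)=0.5714>−1
Confirm numerically:
  x=-1.196: |R|=0.63841 <1
  x=-1.159: |R|=0.62458 <1
  x=-1.026: |R|=0.58806 <1
  x=-2.198: |R|=1.62020 >1
  x=-2.051: |R|=1.40285 >1
  x=-1.812: |R|=1.10328 >1
So |R|<1 on (-1.7143, 0).

(-1.7143, 0).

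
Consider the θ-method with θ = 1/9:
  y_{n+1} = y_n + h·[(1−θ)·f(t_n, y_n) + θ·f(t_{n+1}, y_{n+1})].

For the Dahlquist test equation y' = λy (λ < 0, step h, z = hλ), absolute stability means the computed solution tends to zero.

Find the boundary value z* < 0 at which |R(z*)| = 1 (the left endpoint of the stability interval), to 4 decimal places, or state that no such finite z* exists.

z* = -2.5714.

On y'=λy, z=hλ:
  y_{n+1} = y_n + z·[8/9·y_n + 1/9·y_{n+1}] ⇒ (1 − 1/9z)y_{n+1} = (1 + 8/9z)y_n
  so R(z) = (1 + 8/9z)/(1 − 1/9z).

Boundary: |R(x)|=1, x<0.
x=-0.49: |R|=0.5353
R=−1: 1+8/9x = −1+1/9x ⇒ -7/9x=2 ⇒ x=2/(-7/9)=-2.5714
Confirm numerically:
  x=-2.046: |R|=0.66703 <1
  x=-1.443: |R|=0.24361 <1
  x=-1.180: |R|=0.04322 <1
  x=-3.088: |R|=1.29914 >1
  x=-2.929: |R|=1.20982 >1
  x=-2.647: |R|=1.04542 >1
Interval (-2.5714, 0).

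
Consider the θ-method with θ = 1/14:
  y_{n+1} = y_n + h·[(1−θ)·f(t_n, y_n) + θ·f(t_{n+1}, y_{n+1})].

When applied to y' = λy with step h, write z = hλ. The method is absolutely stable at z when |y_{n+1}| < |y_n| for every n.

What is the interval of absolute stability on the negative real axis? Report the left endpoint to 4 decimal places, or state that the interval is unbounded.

With y'=λy (z=hλ):
  y_{n+1} = y_n + z·[13/14·y_n + 1/14·y_{n+1}] ⇒ (1 − 1/14z)y_{n+1} = (1 + 13/14z)y_n
  Hence R(z) = (1 + 13/14z)/(1 − 1/14z).

Solve |R(x)|<1 on ℝ⁻.
x=-0.57: |R|=0.4523
R=−1: 1+13/14x = −1+1/14x ⇒ -6/7x=2 ⇒ x=2/(-6/7)=-2.3333
Confirm numerically:
  x=-2.078: |R|=0.80943 <1
  x=-1.230: |R|=0.13066 <1
  x=-0.986: |R|=0.07887 <1
  x=-2.868: |R|=1.38037 >1
  x=-2.672: |R|=1.24376 >1
  x=-2.536: |R|=1.14707 >1
So |R|<1 on (-2.3333, 0).

(-2.3333, 0).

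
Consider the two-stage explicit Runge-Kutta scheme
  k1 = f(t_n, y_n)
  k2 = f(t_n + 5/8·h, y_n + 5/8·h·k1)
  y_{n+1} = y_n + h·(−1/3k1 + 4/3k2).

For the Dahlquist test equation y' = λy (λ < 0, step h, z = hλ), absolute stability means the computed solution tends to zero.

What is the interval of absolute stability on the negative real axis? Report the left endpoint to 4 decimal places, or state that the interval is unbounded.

z∈(-1.2000,0).

Test eqn y'=λy, z=hλ:
  k1=λy_n ⇒ h·k1=z·y_n;  k2=λ(1+5/8z)y_n ⇒ h·k2=z(1+5/8z)y_n
  y_{n+1}/y_n = 1 − 1/3z + 4/3z(1+5/8z) = 1 + z + 5/6z²
  so R(z) = 1 + z + 5/6z².

Boundary: |R(x)|=1, x<0.
x=-0.81: |R|=0.7368
R=1: x+5/6x²=0 ⇒ x=−6/5=-1.2000; min R=1−1/(4·5/6)=0.7000>−1
Confirm numerically:
  x=-0.971: |R|=0.81470 <1
  x=-0.645: |R|=0.70169 <1
  x=-0.598: |R|=0.70000 <1
  x=-1.405: |R|=1.24002 >1
  x=-1.342: |R|=1.15880 >1
Stable set (-1.2000, 0).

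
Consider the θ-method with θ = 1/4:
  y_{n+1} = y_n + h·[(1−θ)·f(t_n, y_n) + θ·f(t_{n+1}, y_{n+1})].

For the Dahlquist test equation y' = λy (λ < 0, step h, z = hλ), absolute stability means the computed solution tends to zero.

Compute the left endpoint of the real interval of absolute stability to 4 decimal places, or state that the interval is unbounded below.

z* = -4.0000.

Set f=λy, z=hλ:
  y_{n+1} = y_n + z·[3/4·y_n + 1/4·y_{n+1}] ⇒ (1 − 1/4z)y_{n+1} = (1 + 3/4z)y_n
  so R(z) = (1 + 3/4z)/(1 − 1/4z).

Solve |R(x)|<1 on ℝ⁻.
x=-1.64: |R|=0.1631
R=−1: 1+3/4x = −1+1/4x ⇒ -1/2x=2 ⇒ x=2/(-1/2)=-4.0000
Confirm numerically:
  x=-2.781: |R|=0.64047 <1
  x=-2.740: |R|=0.62611 <1
  x=-2.086: |R|=0.37102 <1
  x=-4.302: |R|=1.07275 >1
  x=-4.291: |R|=1.07020 >1
  x=-4.195: |R|=1.04759 >1
So |R|<1 on (-4.0000, 0).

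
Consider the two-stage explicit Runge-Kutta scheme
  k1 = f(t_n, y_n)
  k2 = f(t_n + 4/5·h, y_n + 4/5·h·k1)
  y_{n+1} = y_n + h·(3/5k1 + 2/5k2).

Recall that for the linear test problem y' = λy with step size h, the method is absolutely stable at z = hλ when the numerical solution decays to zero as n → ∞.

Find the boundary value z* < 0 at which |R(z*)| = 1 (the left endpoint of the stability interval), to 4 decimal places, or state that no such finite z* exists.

Set f=λy, z=hλ:
  k1=λy_n ⇒ h·k1=z·y_n;  k2=λ(1+4/5z)y_n ⇒ h·k2=z(1+4/5z)y_n
  y_{n+1}/y_n = 1 + 3/5z + 2/5z(1+4/5z) = 1 + z + 8/25z²
  ⇒ R(z) = 1 + z + 8/25z².

Solve |R(x)|<1 on ℝ⁻.
x=-0.83: |R|=0.3904
R=1: x+8/25x²=0 ⇒ x=−25/8=-3.1250; min R=1−1/(4·8/25)=0.2188>−1
Confirm numerically:
  x=-2.328: |R|=0.40627 <1
  x=-2.084: |R|=0.30578 <1
  x=-1.567: |R|=0.21876 <1
  x=-3.649: |R|=1.61186 >1
  x=-3.192: |R|=1.06844 >1
Stable set (-3.1250, 0).

z* = -3.1250.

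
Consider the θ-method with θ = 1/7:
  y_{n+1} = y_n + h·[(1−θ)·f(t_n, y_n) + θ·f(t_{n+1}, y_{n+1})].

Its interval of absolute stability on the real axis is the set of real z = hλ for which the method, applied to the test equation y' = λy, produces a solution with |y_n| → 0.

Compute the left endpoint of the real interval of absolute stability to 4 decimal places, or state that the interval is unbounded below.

With y'=λy (z=hλ):
  y_{n+1} = y_n + z·[6/7·y_n + 1/7·y_{n+1}] ⇒ (1 − 1/7z)y_{n+1} = (1 + 6/7z)y_n
  Hence R(z) = (1 + 6/7z)/(1 − 1/7z).

Find x<0 with |R(x)|<1.
x=-1.75: |R|=0.4000
R=−1: 1+6/7x = −1+1/7x ⇒ -5/7x=2 ⇒ x=2/(-5/7)=-2.8000
Confirm numerically:
  x=-2.283: |R|=0.72153 <1
  x=-1.944: |R|=0.52147 <1
  x=-1.671: |R|=0.34898 <1
  x=-3.202: |R|=1.19702 >1
  x=-3.135: |R|=1.16527 >1
So |R|<1 on (-2.8000, 0).

left endpoint -2.8000.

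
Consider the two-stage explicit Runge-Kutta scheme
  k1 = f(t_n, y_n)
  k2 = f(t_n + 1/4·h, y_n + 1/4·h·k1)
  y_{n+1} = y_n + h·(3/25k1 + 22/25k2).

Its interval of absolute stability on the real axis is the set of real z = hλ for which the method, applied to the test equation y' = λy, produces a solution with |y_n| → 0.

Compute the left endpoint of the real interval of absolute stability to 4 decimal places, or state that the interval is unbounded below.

Test eqn y'=λy, z=hλ:
  k1=λy_n ⇒ h·k1=z·y_n;  k2=λ(1+1/4z)y_n ⇒ h·k2=z(1+1/4z)y_n
  y_{n+1}/y_n = 1 + 3/25z + 22/25z(1+1/4z) = 1 + z + 11/50z²
  ⇒ R(z) = 1 + z + 11/50z².

Find x<0 with |R(x)|<1.
x=-0.79: |R|=0.3473
R=1: x+11/50x²=0 ⇒ x=−50/11=-4.5455; min R=1−1/(4·11/50)=-0.1364>−1
Confirm numerically:
  x=-4.140: |R|=0.63071 <1
  x=-2.436: |R|=0.13050 <1
  x=-2.149: |R|=0.13300 <1
  x=-5.041: |R|=1.54957 >1
  x=-4.979: |R|=1.47490 >1
  x=-4.922: |R|=1.40774 >1
Stable set (-4.5455, 0).

left endpoint -4.5455.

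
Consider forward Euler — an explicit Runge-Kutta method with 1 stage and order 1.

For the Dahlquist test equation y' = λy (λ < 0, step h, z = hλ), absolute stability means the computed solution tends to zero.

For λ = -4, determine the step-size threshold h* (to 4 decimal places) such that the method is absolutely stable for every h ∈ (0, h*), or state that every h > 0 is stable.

(-2.0000,0); λ=-4 ⇒ h* = 0.5000.

Set f=λy, z=hλ:
  order 1, 1-stage ⇒ R(z)=1+z
  (e.g. R(-0.81)=0.19000, |R|=0.19000)

Find x<0 with |R(x)|<1.
x=-0.81: |R|=0.1900
|R(-1.46)|=0.4600 |R(-1.28)|=0.2800 |R(-1.14)|=0.1400
Bisect:
  x_lo=-2.4124 |R|=1.4124  x_hi=-0.3334 |R|=0.6666
  mid=-1.37286 |R|=0.37286 →hi
  mid=-1.89260 |R|=0.89260 →hi
  mid=-2.15248 |R|=1.15248 →lo
  mid=-2.02254 |R|=1.02254 →lo
  mid=-1.95757 |R|=0.95757 →hi
  mid=-1.99006 |R|=0.99006 →hi
  mid=-2.00630 |R|=1.00630 →lo
  mid=-1.99818 |R|=0.99818 →hi
  ...
  [-2.00008,-1.99995] ⇒ x*=-2.0000
Stable set (-2.0000, 0).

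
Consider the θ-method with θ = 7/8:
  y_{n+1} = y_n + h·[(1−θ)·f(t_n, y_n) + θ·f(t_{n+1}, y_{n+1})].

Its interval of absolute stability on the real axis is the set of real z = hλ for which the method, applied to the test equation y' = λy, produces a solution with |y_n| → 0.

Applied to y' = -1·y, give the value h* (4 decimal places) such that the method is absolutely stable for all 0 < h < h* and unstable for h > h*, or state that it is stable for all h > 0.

interval (−∞, 0). Any h>0 works for λ=-1.

Set f=λy, z=hλ:
  y_{n+1} = y_n + z·[1/8·y_n + 7/8·y_{n+1}] ⇒ (1 − 7/8z)y_{n+1} = (1 + 1/8z)y_n
  Hence R(z) = (1 + 1/8z)/(1 − 7/8z).

Solve |R(x)|<1 on ℝ⁻.
x=-1.65: |R|=0.3248
x=-2: |R|=0.2727
x=-10: |R|=0.0256
x=-100: |R|=0.1299
θ=7/8≥1/2 ⇒ |1+1/8x|<|1−7/8x| ∀x<0 ⇒ stable on all of ℝ⁻.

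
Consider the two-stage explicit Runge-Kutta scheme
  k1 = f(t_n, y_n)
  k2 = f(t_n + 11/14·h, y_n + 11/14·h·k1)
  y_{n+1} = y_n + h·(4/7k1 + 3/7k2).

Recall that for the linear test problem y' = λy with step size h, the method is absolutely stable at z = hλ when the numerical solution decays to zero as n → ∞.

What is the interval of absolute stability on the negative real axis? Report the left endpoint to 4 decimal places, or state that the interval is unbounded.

z∈(-2.9697,0).

Set f=λy, z=hλ:
  k1=λy_n ⇒ h·k1=z·y_n;  k2=λ(1+11/14z)y_n ⇒ h·k2=z(1+11/14z)y_n
  y_{n+1}/y_n = 1 + 4/7z + 3/7z(1+11/14z) = 1 + z + 33/98z²
  R(z) = 1 + z + 33/98z².

Boundary: |R(x)|=1, x<0.
x=-1.76: |R|=0.2831
R=1: x+33/98x²=0 ⇒ x=−98/33=-2.9697; min R=1−1/(4·33/98)=0.2576>−1
Confirm numerically:
  x=-2.609: |R|=0.68311 <1
  x=-2.584: |R|=0.66440 <1
  x=-2.121: |R|=0.39385 <1
  x=-1.389: |R|=0.26067 <1
  x=-3.458: |R|=1.56859 >1
  x=-3.184: |R|=1.22977 >1
Stable set (-2.9697, 0).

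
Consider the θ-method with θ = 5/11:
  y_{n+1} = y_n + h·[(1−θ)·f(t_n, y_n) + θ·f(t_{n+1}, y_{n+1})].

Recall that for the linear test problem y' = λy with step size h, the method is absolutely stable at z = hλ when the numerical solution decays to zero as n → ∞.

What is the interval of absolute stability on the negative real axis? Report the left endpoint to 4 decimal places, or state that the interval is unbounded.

With y'=λy (z=hλ):
  y_{n+1} = y_n + z·[6/11·y_n + 5/11·y_{n+1}] ⇒ (1 − 5/11z)y_{n+1} = (1 + 6/11z)y_n
  Hence R(z) = (1 + 6/11z)/(1 − 5/11z).

Find x<0 with |R(x)|<1.
x=-1.56: |R|=0.0872
R=−1: 1+6/11x = −1+5/11x ⇒ -1/11x=2 ⇒ x=2/(-1/11)=-22.0000
Confirm numerically:
  x=-16.777: |R|=0.94495 <1
  x=-11.677: |R|=0.85122 <1
  x=-11.287: |R|=0.84114 <1
  x=-22.569: |R|=1.00459 >1
  x=-22.439: |R|=1.00356 >1
  x=-22.368: |R|=1.00300 >1
Stable set (-22.0000, 0).

z∈(-22.0000,0).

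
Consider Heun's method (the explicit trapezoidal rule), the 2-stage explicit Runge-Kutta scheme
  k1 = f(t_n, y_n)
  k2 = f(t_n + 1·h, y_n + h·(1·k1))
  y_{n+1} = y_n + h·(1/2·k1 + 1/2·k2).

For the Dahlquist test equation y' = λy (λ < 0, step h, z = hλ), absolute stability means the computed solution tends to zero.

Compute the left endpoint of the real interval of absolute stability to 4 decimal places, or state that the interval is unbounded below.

z* = -2.0000.

Test eqn y'=λy, z=hλ:
  order 2, 2-stage ⇒ R(z)=1+z+z^2/2
  (e.g. R(-1.33)=0.55445, |R|=0.55445)

Find x<0 with |R(x)|<1.
x=-1.33: |R|=0.5544
|R(-2.31)|=1.3580 |R(-1.44)|=0.5968 |R(-0.78)|=0.5242
Bisect:
  x_lo=-2.8663 |R|=2.2414  x_hi=-0.0925 |R|=0.9118
  mid=-1.47939 |R|=0.61491 →hi
  mid=-2.17282 |R|=1.18775 →lo
  mid=-1.82610 |R|=0.84122 →hi
  mid=-1.99946 |R|=0.99946 →hi
  mid=-2.08614 |R|=1.08985 →lo
  mid=-2.04280 |R|=1.04372 →lo
  mid=-2.02113 |R|=1.02135 →lo
  mid=-2.01030 |R|=1.01035 →lo
  ...
  [-2.00014,-1.99997] ⇒ x*=-2.0000
Stable set (-2.0000, 0).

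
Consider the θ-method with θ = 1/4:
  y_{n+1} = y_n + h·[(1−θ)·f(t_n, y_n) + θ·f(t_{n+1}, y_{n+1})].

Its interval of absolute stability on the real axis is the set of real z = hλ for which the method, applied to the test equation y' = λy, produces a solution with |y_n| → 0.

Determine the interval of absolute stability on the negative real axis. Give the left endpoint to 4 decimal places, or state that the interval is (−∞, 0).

(-4.0000, 0).

Set f=λy, z=hλ:
  y_{n+1} = y_n + z·[3/4·y_n + 1/4·y_{n+1}] ⇒ (1 − 1/4z)y_{n+1} = (1 + 3/4z)y_n
  ⇒ R(z) = (1 + 3/4z)/(1 − 1/4z).

Find x<0 with |R(x)|<1.
x=-0.59: |R|=0.4858
R=−1: 1+3/4x = −1+1/4x ⇒ -1/2x=2 ⇒ x=2/(-1/2)=-4.0000
Confirm numerically:
  x=-3.841: |R|=0.95944 <1
  x=-3.826: |R|=0.95553 <1
  x=-3.331: |R|=0.81749 <1
  x=-1.705: |R|=0.19544 <1
  x=-4.586: |R|=1.13650 >1
  x=-4.335: |R|=1.08038 >1
Interval (-4.0000, 0).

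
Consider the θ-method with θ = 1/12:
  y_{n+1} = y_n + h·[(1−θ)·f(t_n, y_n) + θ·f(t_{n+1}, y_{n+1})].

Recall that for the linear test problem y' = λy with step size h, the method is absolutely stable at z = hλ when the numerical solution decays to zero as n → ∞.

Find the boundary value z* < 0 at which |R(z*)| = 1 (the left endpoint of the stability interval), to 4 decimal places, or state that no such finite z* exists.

z* = -2.4000.

With y'=λy (z=hλ):
  y_{n+1} = y_n + z·[11/12·y_n + 1/12·y_{n+1}] ⇒ (1 − 1/12z)y_{n+1} = (1 + 11/12z)y_n
  so R(z) = (1 + 11/12z)/(1 − 1/12z).

Need |R(x)|<1, x<0.
x=-1.35: |R|=0.2135
R=−1: 1+11/12x = −1+1/12x ⇒ -5/6x=2 ⇒ x=2/(-5/6)=-2.4000
Confirm numerically:
  x=-2.106: |R|=0.79158 <1
  x=-1.865: |R|=0.61414 <1
  x=-1.228: |R|=0.11400 <1
  x=-1.027: |R|=0.05396 <1
  x=-2.591: |R|=1.13090 >1
  x=-2.590: |R|=1.13023 >1
  x=-2.492: |R|=1.06348 >1
So |R|<1 on (-2.4000, 0).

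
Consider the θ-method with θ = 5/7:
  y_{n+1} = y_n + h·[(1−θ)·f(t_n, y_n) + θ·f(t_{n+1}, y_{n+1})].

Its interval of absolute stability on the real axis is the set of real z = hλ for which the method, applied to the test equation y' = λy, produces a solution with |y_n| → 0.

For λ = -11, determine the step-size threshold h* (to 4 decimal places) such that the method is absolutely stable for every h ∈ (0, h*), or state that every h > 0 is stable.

Test eqn y'=λy, z=hλ:
  y_{n+1} = y_n + z·[2/7·y_n + 5/7·y_{n+1}] ⇒ (1 − 5/7z)y_{n+1} = (1 + 2/7z)y_n
  so R(z) = (1 + 2/7z)/(1 − 5/7z).

Solve |R(x)|<1 on ℝ⁻.
x=-0.32: |R|=0.7395
x=-2: |R|=0.1765
x=-10: |R|=0.2281
x=-100: |R|=0.3807
θ=5/7≥1/2 ⇒ |1+2/7x|<|1−5/7x| ∀x<0 ⇒ interval (−∞,0).

interval (−∞, 0). Any h>0 works for λ=-11.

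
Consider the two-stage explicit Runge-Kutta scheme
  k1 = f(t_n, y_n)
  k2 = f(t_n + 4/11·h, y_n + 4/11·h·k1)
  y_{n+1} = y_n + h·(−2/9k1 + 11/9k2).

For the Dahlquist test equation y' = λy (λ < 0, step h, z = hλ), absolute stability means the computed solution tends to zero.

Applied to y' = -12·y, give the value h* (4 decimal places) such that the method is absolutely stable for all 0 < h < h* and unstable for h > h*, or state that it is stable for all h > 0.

(-2.2500,0); λ=-12 ⇒ h* = (9/4)/12 = 0.1875.

With y'=λy (z=hλ):
  k1=λy_n ⇒ h·k1=z·y_n;  k2=λ(1+4/11z)y_n ⇒ h·k2=z(1+4/11z)y_n
  y_{n+1}/y_n = 1 − 2/9z + 11/9z(1+4/11z) = 1 + z + 4/9z²
  ⇒ R(z) = 1 + z + 4/9z².

Boundary: |R(x)|=1, x<0.
x=-1.13: |R|=0.4375
R=1: x+4/9x²=0 ⇒ x=−9/4=-2.2500; min R=1−1/(4·4/9)=0.4375>−1
Confirm numerically:
  x=-1.975: |R|=0.75861 <1
  x=-1.470: |R|=0.49040 <1
  x=-1.090: |R|=0.43804 <1
  x=-2.490: |R|=1.26560 >1
  x=-2.418: |R|=1.18054 >1
Stable set (-2.2500, 0).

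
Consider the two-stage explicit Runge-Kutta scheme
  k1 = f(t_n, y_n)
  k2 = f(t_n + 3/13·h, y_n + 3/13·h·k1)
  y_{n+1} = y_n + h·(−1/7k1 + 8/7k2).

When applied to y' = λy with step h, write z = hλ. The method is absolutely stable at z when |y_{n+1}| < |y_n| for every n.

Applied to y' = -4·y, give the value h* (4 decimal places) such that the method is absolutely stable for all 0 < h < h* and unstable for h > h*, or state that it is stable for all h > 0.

On y'=λy, z=hλ:
  k1=λy_n ⇒ h·k1=z·y_n;  k2=λ(1+3/13z)y_n ⇒ h·k2=z(1+3/13z)y_n
  y_{n+1}/y_n = 1 − 1/7z + 8/7z(1+3/13z) = 1 + z + 24/91z²
  Hence R(z) = 1 + z + 24/91z².

Boundary: |R(x)|=1, x<0.
x=-1.72: |R|=0.0602
R=1: x+24/91x²=0 ⇒ x=−91/24=-3.7917; min R=1−1/(4·24/91)=0.0521>−1
Confirm numerically:
  x=-2.686: |R|=0.21675 <1
  x=-2.355: |R|=0.10769 <1
  x=-2.333: |R|=0.10249 <1
  x=-1.984: |R|=0.05413 <1
  x=-4.307: |R|=1.58537 >1
  x=-4.267: |R|=1.53492 >1
So |R|<1 on (-3.7917, 0).

(-3.7917,0); λ=-4 ⇒ h* = (91/24)/4 = 0.9479.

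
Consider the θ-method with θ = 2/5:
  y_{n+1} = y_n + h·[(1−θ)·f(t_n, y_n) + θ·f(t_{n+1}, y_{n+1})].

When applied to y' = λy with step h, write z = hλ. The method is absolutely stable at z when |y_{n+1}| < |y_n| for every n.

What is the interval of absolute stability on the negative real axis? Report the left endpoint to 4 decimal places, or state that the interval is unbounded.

z∈(-10.0000,0).

With y'=λy (z=hλ):
  y_{n+1} = y_n + z·[3/5·y_n + 2/5·y_{n+1}] ⇒ (1 − 2/5z)y_{n+1} = (1 + 3/5z)y_n
  R(z) = (1 + 3/5z)/(1 − 2/5z).

Find x<0 with |R(x)|<1.
x=-1.18: |R|=0.1984
R=−1: 1+3/5x = −1+2/5x ⇒ -1/5x=2 ⇒ x=2/(-1/5)=-10.0000
Confirm numerically:
  x=-9.557: |R|=0.98163 <1
  x=-7.320: |R|=0.86354 <1
  x=-5.570: |R|=0.72553 <1
  x=-10.456: |R|=1.01760 >1
  x=-10.283: |R|=1.01107 >1
  x=-10.050: |R|=1.00199 >1
Stable set (-10.0000, 0).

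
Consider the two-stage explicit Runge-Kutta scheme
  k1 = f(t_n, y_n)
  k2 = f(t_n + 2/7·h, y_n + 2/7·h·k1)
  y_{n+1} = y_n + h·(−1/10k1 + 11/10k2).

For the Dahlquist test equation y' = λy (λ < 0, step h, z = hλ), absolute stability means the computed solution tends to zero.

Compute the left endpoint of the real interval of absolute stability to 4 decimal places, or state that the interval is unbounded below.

Test eqn y'=λy, z=hλ:
  k1=λy_n ⇒ h·k1=z·y_n;  k2=λ(1+2/7z)y_n ⇒ h·k2=z(1+2/7z)y_n
  y_{n+1}/y_n = 1 − 1/10z + 11/10z(1+2/7z) = 1 + z + 11/35z²
  ⇒ R(z) = 1 + z + 11/35z².

Need |R(x)|<1, x<0.
x=-1: |R|=0.3143
R=1: x+11/35x²=0 ⇒ x=−35/11=-3.1818; min R=1−1/(4·11/35)=0.2045>−1
Confirm numerically:
  x=-3.038: |R|=0.86268 <1
  x=-2.534: |R|=0.48408 <1
  x=-2.357: |R|=0.38900 <1
  x=-1.629: |R|=0.20500 <1
  x=-3.493: |R|=1.34162 >1
  x=-3.380: |R|=1.21053 >1
  x=-3.257: |R|=1.07696 >1
Interval (-3.1818, 0).

left endpoint -3.1818.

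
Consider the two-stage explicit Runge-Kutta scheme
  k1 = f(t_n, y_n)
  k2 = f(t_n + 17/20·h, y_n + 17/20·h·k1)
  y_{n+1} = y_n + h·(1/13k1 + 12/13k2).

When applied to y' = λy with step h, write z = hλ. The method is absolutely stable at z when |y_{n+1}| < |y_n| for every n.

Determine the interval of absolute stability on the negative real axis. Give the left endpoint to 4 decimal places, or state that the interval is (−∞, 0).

Test eqn y'=λy, z=hλ:
  k1=λy_n ⇒ h·k1=z·y_n;  k2=λ(1+17/20z)y_n ⇒ h·k2=z(1+17/20z)y_n
  y_{n+1}/y_n = 1 + 1/13z + 12/13z(1+17/20z) = 1 + z + 51/65z²
  ⇒ R(z) = 1 + z + 51/65z².

Solve |R(x)|<1 on ℝ⁻.
x=-0.96: |R|=0.7631
R=1: x+51/65x²=0 ⇒ x=−65/51=-1.2745; min R=1−1/(4·51/65)=0.6814>−1
Confirm numerically:
  x=-1.147: |R|=0.88525 <1
  x=-1.031: |R|=0.80302 <1
  x=-0.765: |R|=0.69418 <1
  x=-0.521: |R|=0.69198 <1
  x=-1.818: |R|=1.77525 >1
  x=-1.538: |R|=1.31796 >1
  x=-1.417: |R|=1.15842 >1
Interval (-1.2745, 0).

z∈(-1.2745,0).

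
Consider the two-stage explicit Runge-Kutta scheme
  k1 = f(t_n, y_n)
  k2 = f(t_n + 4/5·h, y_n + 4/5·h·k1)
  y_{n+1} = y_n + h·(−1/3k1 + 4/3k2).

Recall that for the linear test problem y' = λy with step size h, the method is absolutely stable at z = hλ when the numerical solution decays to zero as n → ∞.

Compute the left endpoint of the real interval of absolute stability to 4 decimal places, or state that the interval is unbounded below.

left endpoint -0.9375.

With y'=λy (z=hλ):
  k1=λy_n ⇒ h·k1=z·y_n;  k2=λ(1+4/5z)y_n ⇒ h·k2=z(1+4/5z)y_n
  y_{n+1}/y_n = 1 − 1/3z + 4/3z(1+4/5z) = 1 + z + 16/15z²
  so R(z) = 1 + z + 16/15z².

Find x<0 with |R(x)|<1.
x=-0.51: |R|=0.7674
R=1: x+16/15x²=0 ⇒ x=−15/16=-0.9375; min R=1−1/(4·16/15)=0.7656>−1
Confirm numerically:
  x=-0.909: |R|=0.97237 <1
  x=-0.663: |R|=0.80587 <1
  x=-0.475: |R|=0.76567 <1
  x=-0.469: |R|=0.76563 <1
  x=-1.255: |R|=1.42503 >1
  x=-1.217: |R|=1.36283 >1
  x=-0.962: |R|=1.02514 >1
Interval (-0.9375, 0).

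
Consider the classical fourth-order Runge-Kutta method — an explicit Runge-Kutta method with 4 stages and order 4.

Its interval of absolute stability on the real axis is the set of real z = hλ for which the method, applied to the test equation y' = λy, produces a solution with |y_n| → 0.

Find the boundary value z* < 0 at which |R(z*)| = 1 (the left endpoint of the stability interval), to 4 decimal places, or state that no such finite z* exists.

z* = -2.7853.

On y'=λy, z=hλ:
  order 4, 4-stage ⇒ R(z)=1+z+z^2/2+z^3/6+z^4/24
  (e.g. R(-1.54)=0.27144, |R|=0.27144)

Boundary: |R(x)|=1, x<0.
x=-1.54: |R|=0.2714
|R(-2.18)|=0.4105 |R(-1.69)|=0.2735 |R(-1.11)|=0.3414
Bisect:
  x_lo=-3.5871 |R|=3.0524  x_hi=-0.3483 |R|=0.7060
  mid=-1.96767 |R|=0.32307 →hi
  mid=-2.77737 |R|=0.98812 →hi
  mid=-3.18222 |R|=1.78302 →lo
  mid=-2.97980 |R|=1.33510 →lo
  mid=-2.87859 |R|=1.15001 →lo
  mid=-2.82798 |R|=1.06629 →lo
  mid=-2.80268 |R|=1.02652 →lo
  mid=-2.79002 |R|=1.00716 →lo
  mid=-2.78370 |R|=0.99760 →hi
  mid=-2.78686 |R|=1.00237 →lo
  ...
  [-2.78548,-2.78528] ⇒ x*=-2.7853
Interval (-2.7853, 0).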